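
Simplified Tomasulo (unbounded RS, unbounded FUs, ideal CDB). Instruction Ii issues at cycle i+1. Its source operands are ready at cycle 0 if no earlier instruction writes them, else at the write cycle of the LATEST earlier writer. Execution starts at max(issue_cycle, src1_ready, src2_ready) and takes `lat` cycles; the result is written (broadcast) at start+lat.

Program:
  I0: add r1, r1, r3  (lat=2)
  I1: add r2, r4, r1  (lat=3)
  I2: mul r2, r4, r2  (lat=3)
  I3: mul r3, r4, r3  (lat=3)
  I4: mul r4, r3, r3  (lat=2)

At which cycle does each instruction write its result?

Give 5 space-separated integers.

Answer: 3 6 9 7 9

Derivation:
I0 add r1: issue@1 deps=(None,None) exec_start@1 write@3
I1 add r2: issue@2 deps=(None,0) exec_start@3 write@6
I2 mul r2: issue@3 deps=(None,1) exec_start@6 write@9
I3 mul r3: issue@4 deps=(None,None) exec_start@4 write@7
I4 mul r4: issue@5 deps=(3,3) exec_start@7 write@9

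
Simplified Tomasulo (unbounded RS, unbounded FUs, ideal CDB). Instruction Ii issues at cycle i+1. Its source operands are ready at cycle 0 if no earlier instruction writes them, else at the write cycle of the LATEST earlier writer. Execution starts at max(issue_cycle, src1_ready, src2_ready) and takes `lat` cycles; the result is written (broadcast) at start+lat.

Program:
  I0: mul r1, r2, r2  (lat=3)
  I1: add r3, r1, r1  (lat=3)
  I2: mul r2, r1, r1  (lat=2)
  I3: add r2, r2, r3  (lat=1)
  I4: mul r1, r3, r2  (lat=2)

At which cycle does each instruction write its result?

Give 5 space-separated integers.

Answer: 4 7 6 8 10

Derivation:
I0 mul r1: issue@1 deps=(None,None) exec_start@1 write@4
I1 add r3: issue@2 deps=(0,0) exec_start@4 write@7
I2 mul r2: issue@3 deps=(0,0) exec_start@4 write@6
I3 add r2: issue@4 deps=(2,1) exec_start@7 write@8
I4 mul r1: issue@5 deps=(1,3) exec_start@8 write@10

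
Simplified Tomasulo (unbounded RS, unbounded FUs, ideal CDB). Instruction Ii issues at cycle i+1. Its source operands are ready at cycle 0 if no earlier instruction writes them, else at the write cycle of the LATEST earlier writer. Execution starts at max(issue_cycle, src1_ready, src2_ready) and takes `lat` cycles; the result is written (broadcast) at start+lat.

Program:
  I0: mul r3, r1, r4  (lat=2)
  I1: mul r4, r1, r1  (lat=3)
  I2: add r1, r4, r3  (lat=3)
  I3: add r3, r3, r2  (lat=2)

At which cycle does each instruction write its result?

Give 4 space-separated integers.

Answer: 3 5 8 6

Derivation:
I0 mul r3: issue@1 deps=(None,None) exec_start@1 write@3
I1 mul r4: issue@2 deps=(None,None) exec_start@2 write@5
I2 add r1: issue@3 deps=(1,0) exec_start@5 write@8
I3 add r3: issue@4 deps=(0,None) exec_start@4 write@6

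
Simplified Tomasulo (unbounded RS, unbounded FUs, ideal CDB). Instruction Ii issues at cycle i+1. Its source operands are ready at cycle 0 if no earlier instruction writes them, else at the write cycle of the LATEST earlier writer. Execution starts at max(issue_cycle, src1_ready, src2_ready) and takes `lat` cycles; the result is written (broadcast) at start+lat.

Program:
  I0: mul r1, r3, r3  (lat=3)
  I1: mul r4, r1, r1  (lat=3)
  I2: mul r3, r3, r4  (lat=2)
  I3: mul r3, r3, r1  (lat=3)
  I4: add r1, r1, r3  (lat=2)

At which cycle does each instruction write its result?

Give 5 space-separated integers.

Answer: 4 7 9 12 14

Derivation:
I0 mul r1: issue@1 deps=(None,None) exec_start@1 write@4
I1 mul r4: issue@2 deps=(0,0) exec_start@4 write@7
I2 mul r3: issue@3 deps=(None,1) exec_start@7 write@9
I3 mul r3: issue@4 deps=(2,0) exec_start@9 write@12
I4 add r1: issue@5 deps=(0,3) exec_start@12 write@14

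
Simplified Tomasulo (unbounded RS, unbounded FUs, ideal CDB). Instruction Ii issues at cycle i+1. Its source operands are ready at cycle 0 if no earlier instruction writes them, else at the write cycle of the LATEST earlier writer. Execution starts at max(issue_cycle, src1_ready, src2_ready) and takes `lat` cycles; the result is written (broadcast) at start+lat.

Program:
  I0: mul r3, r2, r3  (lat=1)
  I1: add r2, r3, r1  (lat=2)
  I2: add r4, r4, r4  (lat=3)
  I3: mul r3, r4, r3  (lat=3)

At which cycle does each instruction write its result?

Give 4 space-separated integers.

I0 mul r3: issue@1 deps=(None,None) exec_start@1 write@2
I1 add r2: issue@2 deps=(0,None) exec_start@2 write@4
I2 add r4: issue@3 deps=(None,None) exec_start@3 write@6
I3 mul r3: issue@4 deps=(2,0) exec_start@6 write@9

Answer: 2 4 6 9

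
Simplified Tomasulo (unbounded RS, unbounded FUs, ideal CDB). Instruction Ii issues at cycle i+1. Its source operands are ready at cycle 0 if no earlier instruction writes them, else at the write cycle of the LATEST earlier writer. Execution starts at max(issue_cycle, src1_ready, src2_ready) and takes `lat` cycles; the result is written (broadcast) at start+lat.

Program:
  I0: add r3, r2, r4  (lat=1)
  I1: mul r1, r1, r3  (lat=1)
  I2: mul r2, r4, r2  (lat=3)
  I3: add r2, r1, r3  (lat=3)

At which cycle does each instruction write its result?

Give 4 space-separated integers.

I0 add r3: issue@1 deps=(None,None) exec_start@1 write@2
I1 mul r1: issue@2 deps=(None,0) exec_start@2 write@3
I2 mul r2: issue@3 deps=(None,None) exec_start@3 write@6
I3 add r2: issue@4 deps=(1,0) exec_start@4 write@7

Answer: 2 3 6 7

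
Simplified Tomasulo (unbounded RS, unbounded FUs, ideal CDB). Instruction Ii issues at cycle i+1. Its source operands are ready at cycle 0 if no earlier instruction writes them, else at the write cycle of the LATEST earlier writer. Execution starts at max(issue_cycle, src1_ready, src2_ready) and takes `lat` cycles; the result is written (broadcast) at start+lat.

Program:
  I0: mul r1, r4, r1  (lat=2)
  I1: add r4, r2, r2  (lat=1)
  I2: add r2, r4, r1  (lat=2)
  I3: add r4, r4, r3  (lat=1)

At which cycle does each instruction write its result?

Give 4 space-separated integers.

I0 mul r1: issue@1 deps=(None,None) exec_start@1 write@3
I1 add r4: issue@2 deps=(None,None) exec_start@2 write@3
I2 add r2: issue@3 deps=(1,0) exec_start@3 write@5
I3 add r4: issue@4 deps=(1,None) exec_start@4 write@5

Answer: 3 3 5 5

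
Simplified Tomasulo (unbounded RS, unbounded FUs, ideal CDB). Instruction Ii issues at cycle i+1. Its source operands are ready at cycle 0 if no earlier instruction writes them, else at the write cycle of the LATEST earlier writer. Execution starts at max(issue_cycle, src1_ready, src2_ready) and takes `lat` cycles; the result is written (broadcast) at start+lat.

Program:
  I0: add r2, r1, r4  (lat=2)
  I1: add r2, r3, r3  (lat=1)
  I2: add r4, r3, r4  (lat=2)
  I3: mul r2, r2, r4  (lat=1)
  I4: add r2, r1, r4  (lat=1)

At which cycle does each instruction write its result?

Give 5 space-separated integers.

Answer: 3 3 5 6 6

Derivation:
I0 add r2: issue@1 deps=(None,None) exec_start@1 write@3
I1 add r2: issue@2 deps=(None,None) exec_start@2 write@3
I2 add r4: issue@3 deps=(None,None) exec_start@3 write@5
I3 mul r2: issue@4 deps=(1,2) exec_start@5 write@6
I4 add r2: issue@5 deps=(None,2) exec_start@5 write@6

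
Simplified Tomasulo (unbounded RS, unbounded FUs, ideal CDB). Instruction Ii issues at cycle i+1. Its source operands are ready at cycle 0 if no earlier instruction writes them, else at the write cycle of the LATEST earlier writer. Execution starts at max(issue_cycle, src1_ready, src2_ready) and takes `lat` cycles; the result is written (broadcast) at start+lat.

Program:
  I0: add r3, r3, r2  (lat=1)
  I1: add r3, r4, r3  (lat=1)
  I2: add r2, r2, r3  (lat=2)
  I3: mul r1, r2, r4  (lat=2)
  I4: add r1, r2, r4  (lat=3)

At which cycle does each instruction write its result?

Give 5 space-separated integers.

Answer: 2 3 5 7 8

Derivation:
I0 add r3: issue@1 deps=(None,None) exec_start@1 write@2
I1 add r3: issue@2 deps=(None,0) exec_start@2 write@3
I2 add r2: issue@3 deps=(None,1) exec_start@3 write@5
I3 mul r1: issue@4 deps=(2,None) exec_start@5 write@7
I4 add r1: issue@5 deps=(2,None) exec_start@5 write@8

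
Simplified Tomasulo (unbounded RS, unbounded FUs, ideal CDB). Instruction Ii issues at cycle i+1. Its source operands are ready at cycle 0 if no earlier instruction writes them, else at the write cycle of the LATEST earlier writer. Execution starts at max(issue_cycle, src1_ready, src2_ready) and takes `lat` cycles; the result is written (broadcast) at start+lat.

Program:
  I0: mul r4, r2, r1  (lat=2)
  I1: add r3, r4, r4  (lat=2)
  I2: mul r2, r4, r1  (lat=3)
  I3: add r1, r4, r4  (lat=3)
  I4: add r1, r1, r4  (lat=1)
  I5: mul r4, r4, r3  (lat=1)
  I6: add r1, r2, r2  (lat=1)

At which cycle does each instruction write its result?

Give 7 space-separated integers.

I0 mul r4: issue@1 deps=(None,None) exec_start@1 write@3
I1 add r3: issue@2 deps=(0,0) exec_start@3 write@5
I2 mul r2: issue@3 deps=(0,None) exec_start@3 write@6
I3 add r1: issue@4 deps=(0,0) exec_start@4 write@7
I4 add r1: issue@5 deps=(3,0) exec_start@7 write@8
I5 mul r4: issue@6 deps=(0,1) exec_start@6 write@7
I6 add r1: issue@7 deps=(2,2) exec_start@7 write@8

Answer: 3 5 6 7 8 7 8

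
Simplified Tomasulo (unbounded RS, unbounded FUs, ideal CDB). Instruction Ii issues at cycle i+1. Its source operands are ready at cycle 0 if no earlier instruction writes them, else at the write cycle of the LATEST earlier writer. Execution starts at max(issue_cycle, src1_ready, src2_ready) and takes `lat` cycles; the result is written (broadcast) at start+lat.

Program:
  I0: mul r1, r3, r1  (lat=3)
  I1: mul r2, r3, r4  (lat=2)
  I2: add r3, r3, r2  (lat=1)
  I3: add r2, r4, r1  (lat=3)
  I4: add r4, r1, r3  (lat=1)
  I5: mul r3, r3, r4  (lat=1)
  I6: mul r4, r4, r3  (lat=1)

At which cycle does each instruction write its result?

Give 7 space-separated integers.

Answer: 4 4 5 7 6 7 8

Derivation:
I0 mul r1: issue@1 deps=(None,None) exec_start@1 write@4
I1 mul r2: issue@2 deps=(None,None) exec_start@2 write@4
I2 add r3: issue@3 deps=(None,1) exec_start@4 write@5
I3 add r2: issue@4 deps=(None,0) exec_start@4 write@7
I4 add r4: issue@5 deps=(0,2) exec_start@5 write@6
I5 mul r3: issue@6 deps=(2,4) exec_start@6 write@7
I6 mul r4: issue@7 deps=(4,5) exec_start@7 write@8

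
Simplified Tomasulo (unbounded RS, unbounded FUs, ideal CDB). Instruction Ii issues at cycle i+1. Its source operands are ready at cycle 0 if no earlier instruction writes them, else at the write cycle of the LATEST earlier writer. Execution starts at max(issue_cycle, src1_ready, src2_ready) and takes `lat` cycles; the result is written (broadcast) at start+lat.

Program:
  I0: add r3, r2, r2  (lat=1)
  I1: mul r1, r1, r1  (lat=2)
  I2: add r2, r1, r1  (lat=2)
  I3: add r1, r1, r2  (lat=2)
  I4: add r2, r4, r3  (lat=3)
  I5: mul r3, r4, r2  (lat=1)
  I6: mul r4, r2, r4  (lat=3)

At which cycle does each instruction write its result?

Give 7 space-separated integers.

Answer: 2 4 6 8 8 9 11

Derivation:
I0 add r3: issue@1 deps=(None,None) exec_start@1 write@2
I1 mul r1: issue@2 deps=(None,None) exec_start@2 write@4
I2 add r2: issue@3 deps=(1,1) exec_start@4 write@6
I3 add r1: issue@4 deps=(1,2) exec_start@6 write@8
I4 add r2: issue@5 deps=(None,0) exec_start@5 write@8
I5 mul r3: issue@6 deps=(None,4) exec_start@8 write@9
I6 mul r4: issue@7 deps=(4,None) exec_start@8 write@11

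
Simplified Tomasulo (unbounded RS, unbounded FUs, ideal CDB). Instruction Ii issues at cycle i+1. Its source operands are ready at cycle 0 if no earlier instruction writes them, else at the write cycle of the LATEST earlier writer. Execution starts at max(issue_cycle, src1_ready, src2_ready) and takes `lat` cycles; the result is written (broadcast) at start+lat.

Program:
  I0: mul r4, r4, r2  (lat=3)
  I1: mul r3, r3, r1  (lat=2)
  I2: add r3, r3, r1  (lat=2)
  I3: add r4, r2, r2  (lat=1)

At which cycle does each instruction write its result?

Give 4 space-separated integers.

Answer: 4 4 6 5

Derivation:
I0 mul r4: issue@1 deps=(None,None) exec_start@1 write@4
I1 mul r3: issue@2 deps=(None,None) exec_start@2 write@4
I2 add r3: issue@3 deps=(1,None) exec_start@4 write@6
I3 add r4: issue@4 deps=(None,None) exec_start@4 write@5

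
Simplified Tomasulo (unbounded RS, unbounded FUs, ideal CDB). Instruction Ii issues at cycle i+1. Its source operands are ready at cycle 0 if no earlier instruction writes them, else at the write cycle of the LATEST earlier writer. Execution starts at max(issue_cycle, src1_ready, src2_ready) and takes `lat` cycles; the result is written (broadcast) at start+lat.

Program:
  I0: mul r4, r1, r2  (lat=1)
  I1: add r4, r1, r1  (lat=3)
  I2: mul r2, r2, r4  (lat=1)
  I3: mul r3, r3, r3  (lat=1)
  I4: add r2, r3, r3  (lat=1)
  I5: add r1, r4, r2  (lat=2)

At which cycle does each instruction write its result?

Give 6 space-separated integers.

Answer: 2 5 6 5 6 8

Derivation:
I0 mul r4: issue@1 deps=(None,None) exec_start@1 write@2
I1 add r4: issue@2 deps=(None,None) exec_start@2 write@5
I2 mul r2: issue@3 deps=(None,1) exec_start@5 write@6
I3 mul r3: issue@4 deps=(None,None) exec_start@4 write@5
I4 add r2: issue@5 deps=(3,3) exec_start@5 write@6
I5 add r1: issue@6 deps=(1,4) exec_start@6 write@8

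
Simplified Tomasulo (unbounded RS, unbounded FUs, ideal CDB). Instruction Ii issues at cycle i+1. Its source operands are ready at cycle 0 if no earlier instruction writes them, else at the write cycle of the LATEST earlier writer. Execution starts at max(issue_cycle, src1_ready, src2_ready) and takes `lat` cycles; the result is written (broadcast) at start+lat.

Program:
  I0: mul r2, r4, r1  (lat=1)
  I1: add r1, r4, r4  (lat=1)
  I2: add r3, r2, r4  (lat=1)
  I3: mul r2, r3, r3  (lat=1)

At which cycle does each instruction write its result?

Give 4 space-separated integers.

I0 mul r2: issue@1 deps=(None,None) exec_start@1 write@2
I1 add r1: issue@2 deps=(None,None) exec_start@2 write@3
I2 add r3: issue@3 deps=(0,None) exec_start@3 write@4
I3 mul r2: issue@4 deps=(2,2) exec_start@4 write@5

Answer: 2 3 4 5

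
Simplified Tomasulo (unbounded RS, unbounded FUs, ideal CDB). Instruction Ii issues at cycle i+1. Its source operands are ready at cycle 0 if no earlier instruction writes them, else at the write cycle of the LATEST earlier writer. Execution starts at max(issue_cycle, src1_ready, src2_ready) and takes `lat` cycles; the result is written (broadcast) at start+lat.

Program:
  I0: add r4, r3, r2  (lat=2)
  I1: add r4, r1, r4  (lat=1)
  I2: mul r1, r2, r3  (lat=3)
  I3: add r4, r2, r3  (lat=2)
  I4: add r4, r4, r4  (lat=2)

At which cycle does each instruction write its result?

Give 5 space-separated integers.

I0 add r4: issue@1 deps=(None,None) exec_start@1 write@3
I1 add r4: issue@2 deps=(None,0) exec_start@3 write@4
I2 mul r1: issue@3 deps=(None,None) exec_start@3 write@6
I3 add r4: issue@4 deps=(None,None) exec_start@4 write@6
I4 add r4: issue@5 deps=(3,3) exec_start@6 write@8

Answer: 3 4 6 6 8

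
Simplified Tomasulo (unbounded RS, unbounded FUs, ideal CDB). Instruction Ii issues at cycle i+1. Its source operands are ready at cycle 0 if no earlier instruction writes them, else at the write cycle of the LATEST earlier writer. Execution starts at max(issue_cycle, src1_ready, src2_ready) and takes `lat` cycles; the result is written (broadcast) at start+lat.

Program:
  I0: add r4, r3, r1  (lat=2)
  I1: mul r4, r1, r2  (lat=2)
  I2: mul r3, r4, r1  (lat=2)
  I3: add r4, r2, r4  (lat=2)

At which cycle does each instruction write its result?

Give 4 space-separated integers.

I0 add r4: issue@1 deps=(None,None) exec_start@1 write@3
I1 mul r4: issue@2 deps=(None,None) exec_start@2 write@4
I2 mul r3: issue@3 deps=(1,None) exec_start@4 write@6
I3 add r4: issue@4 deps=(None,1) exec_start@4 write@6

Answer: 3 4 6 6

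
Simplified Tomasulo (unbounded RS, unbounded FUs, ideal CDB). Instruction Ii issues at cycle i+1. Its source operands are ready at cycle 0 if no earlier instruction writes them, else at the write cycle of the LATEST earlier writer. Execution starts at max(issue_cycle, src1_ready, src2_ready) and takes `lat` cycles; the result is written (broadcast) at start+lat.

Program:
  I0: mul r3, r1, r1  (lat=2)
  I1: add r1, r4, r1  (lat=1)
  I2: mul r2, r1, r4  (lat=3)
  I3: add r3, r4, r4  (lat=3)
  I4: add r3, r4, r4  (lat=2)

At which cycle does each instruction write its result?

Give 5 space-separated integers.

Answer: 3 3 6 7 7

Derivation:
I0 mul r3: issue@1 deps=(None,None) exec_start@1 write@3
I1 add r1: issue@2 deps=(None,None) exec_start@2 write@3
I2 mul r2: issue@3 deps=(1,None) exec_start@3 write@6
I3 add r3: issue@4 deps=(None,None) exec_start@4 write@7
I4 add r3: issue@5 deps=(None,None) exec_start@5 write@7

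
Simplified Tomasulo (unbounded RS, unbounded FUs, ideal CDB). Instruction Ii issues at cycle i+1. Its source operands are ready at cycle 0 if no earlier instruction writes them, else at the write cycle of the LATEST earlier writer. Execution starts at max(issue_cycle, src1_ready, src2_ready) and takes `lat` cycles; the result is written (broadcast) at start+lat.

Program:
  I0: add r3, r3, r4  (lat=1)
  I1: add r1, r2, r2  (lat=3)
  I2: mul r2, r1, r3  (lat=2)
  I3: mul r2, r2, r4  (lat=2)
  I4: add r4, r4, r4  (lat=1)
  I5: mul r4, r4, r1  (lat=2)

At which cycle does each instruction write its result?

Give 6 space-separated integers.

Answer: 2 5 7 9 6 8

Derivation:
I0 add r3: issue@1 deps=(None,None) exec_start@1 write@2
I1 add r1: issue@2 deps=(None,None) exec_start@2 write@5
I2 mul r2: issue@3 deps=(1,0) exec_start@5 write@7
I3 mul r2: issue@4 deps=(2,None) exec_start@7 write@9
I4 add r4: issue@5 deps=(None,None) exec_start@5 write@6
I5 mul r4: issue@6 deps=(4,1) exec_start@6 write@8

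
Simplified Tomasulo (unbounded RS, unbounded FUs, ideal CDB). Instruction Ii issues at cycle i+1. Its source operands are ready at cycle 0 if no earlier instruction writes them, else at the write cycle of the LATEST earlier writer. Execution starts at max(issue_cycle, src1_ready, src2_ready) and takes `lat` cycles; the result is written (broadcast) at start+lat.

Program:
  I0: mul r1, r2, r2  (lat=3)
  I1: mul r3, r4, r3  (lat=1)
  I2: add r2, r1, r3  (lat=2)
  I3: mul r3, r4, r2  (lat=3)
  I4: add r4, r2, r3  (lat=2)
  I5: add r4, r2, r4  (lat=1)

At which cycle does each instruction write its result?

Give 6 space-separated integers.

I0 mul r1: issue@1 deps=(None,None) exec_start@1 write@4
I1 mul r3: issue@2 deps=(None,None) exec_start@2 write@3
I2 add r2: issue@3 deps=(0,1) exec_start@4 write@6
I3 mul r3: issue@4 deps=(None,2) exec_start@6 write@9
I4 add r4: issue@5 deps=(2,3) exec_start@9 write@11
I5 add r4: issue@6 deps=(2,4) exec_start@11 write@12

Answer: 4 3 6 9 11 12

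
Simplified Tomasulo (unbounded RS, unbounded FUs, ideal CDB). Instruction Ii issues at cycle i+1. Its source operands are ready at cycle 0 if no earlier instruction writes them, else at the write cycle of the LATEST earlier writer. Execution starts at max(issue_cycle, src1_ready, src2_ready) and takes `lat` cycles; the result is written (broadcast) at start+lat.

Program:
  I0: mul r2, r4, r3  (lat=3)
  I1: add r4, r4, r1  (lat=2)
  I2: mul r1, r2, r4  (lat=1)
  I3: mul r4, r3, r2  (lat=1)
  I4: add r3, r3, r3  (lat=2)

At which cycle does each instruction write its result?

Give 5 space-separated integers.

I0 mul r2: issue@1 deps=(None,None) exec_start@1 write@4
I1 add r4: issue@2 deps=(None,None) exec_start@2 write@4
I2 mul r1: issue@3 deps=(0,1) exec_start@4 write@5
I3 mul r4: issue@4 deps=(None,0) exec_start@4 write@5
I4 add r3: issue@5 deps=(None,None) exec_start@5 write@7

Answer: 4 4 5 5 7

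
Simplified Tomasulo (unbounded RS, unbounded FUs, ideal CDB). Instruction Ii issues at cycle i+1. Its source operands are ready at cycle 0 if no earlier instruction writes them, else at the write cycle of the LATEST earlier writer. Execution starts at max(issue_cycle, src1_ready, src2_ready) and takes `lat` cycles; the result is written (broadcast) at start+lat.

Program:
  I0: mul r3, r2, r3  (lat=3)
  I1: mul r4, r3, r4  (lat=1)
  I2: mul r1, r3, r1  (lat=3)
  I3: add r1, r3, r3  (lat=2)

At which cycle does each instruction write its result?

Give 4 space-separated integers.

I0 mul r3: issue@1 deps=(None,None) exec_start@1 write@4
I1 mul r4: issue@2 deps=(0,None) exec_start@4 write@5
I2 mul r1: issue@3 deps=(0,None) exec_start@4 write@7
I3 add r1: issue@4 deps=(0,0) exec_start@4 write@6

Answer: 4 5 7 6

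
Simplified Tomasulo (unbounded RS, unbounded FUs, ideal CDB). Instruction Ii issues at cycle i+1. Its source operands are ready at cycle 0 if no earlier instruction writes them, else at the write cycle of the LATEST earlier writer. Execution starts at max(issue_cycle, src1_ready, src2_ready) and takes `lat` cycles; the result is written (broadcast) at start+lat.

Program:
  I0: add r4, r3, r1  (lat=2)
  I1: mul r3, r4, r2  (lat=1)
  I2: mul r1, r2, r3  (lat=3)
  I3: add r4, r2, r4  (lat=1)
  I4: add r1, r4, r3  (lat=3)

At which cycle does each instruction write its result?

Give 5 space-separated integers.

Answer: 3 4 7 5 8

Derivation:
I0 add r4: issue@1 deps=(None,None) exec_start@1 write@3
I1 mul r3: issue@2 deps=(0,None) exec_start@3 write@4
I2 mul r1: issue@3 deps=(None,1) exec_start@4 write@7
I3 add r4: issue@4 deps=(None,0) exec_start@4 write@5
I4 add r1: issue@5 deps=(3,1) exec_start@5 write@8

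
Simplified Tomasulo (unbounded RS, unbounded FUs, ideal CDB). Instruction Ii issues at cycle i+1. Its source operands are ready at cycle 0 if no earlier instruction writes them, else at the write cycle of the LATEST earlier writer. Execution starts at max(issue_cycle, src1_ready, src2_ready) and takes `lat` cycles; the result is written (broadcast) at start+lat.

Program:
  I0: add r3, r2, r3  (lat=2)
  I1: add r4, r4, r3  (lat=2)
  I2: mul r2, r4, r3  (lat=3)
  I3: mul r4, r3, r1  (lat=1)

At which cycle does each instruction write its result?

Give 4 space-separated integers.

I0 add r3: issue@1 deps=(None,None) exec_start@1 write@3
I1 add r4: issue@2 deps=(None,0) exec_start@3 write@5
I2 mul r2: issue@3 deps=(1,0) exec_start@5 write@8
I3 mul r4: issue@4 deps=(0,None) exec_start@4 write@5

Answer: 3 5 8 5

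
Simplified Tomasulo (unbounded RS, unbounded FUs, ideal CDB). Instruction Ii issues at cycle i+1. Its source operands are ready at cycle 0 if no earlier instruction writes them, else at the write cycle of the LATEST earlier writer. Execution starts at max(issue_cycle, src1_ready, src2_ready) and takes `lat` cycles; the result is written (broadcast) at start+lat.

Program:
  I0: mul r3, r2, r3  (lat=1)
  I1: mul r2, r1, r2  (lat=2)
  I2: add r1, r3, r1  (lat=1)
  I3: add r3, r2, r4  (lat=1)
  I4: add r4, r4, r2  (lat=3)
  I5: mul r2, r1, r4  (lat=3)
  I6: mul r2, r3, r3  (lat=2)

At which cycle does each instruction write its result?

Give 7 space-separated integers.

Answer: 2 4 4 5 8 11 9

Derivation:
I0 mul r3: issue@1 deps=(None,None) exec_start@1 write@2
I1 mul r2: issue@2 deps=(None,None) exec_start@2 write@4
I2 add r1: issue@3 deps=(0,None) exec_start@3 write@4
I3 add r3: issue@4 deps=(1,None) exec_start@4 write@5
I4 add r4: issue@5 deps=(None,1) exec_start@5 write@8
I5 mul r2: issue@6 deps=(2,4) exec_start@8 write@11
I6 mul r2: issue@7 deps=(3,3) exec_start@7 write@9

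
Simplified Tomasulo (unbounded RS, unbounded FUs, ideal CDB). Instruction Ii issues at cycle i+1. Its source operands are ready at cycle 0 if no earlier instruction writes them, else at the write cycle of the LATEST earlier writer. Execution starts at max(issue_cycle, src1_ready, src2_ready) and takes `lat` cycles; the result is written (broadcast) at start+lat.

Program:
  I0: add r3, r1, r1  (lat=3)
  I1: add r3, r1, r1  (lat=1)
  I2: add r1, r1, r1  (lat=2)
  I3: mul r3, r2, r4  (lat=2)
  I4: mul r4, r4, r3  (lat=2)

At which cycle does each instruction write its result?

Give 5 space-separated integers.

Answer: 4 3 5 6 8

Derivation:
I0 add r3: issue@1 deps=(None,None) exec_start@1 write@4
I1 add r3: issue@2 deps=(None,None) exec_start@2 write@3
I2 add r1: issue@3 deps=(None,None) exec_start@3 write@5
I3 mul r3: issue@4 deps=(None,None) exec_start@4 write@6
I4 mul r4: issue@5 deps=(None,3) exec_start@6 write@8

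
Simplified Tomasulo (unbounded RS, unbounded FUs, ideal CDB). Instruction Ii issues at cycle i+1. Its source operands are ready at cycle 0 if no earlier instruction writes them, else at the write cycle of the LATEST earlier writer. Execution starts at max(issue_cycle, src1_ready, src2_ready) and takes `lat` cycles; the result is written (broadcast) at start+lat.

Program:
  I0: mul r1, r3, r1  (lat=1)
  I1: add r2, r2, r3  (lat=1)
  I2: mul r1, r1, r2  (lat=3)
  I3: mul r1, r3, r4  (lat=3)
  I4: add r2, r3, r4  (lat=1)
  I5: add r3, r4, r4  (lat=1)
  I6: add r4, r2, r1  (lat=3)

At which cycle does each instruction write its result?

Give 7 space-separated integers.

Answer: 2 3 6 7 6 7 10

Derivation:
I0 mul r1: issue@1 deps=(None,None) exec_start@1 write@2
I1 add r2: issue@2 deps=(None,None) exec_start@2 write@3
I2 mul r1: issue@3 deps=(0,1) exec_start@3 write@6
I3 mul r1: issue@4 deps=(None,None) exec_start@4 write@7
I4 add r2: issue@5 deps=(None,None) exec_start@5 write@6
I5 add r3: issue@6 deps=(None,None) exec_start@6 write@7
I6 add r4: issue@7 deps=(4,3) exec_start@7 write@10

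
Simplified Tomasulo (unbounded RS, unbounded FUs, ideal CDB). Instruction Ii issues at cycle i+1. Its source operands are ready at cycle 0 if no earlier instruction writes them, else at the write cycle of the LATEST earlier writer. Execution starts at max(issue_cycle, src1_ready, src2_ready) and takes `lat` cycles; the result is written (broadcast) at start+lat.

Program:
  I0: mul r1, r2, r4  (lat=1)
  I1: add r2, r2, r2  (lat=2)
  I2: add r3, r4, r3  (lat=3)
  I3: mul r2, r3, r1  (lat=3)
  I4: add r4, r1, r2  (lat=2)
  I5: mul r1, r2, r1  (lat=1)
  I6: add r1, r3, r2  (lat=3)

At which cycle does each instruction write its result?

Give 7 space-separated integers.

I0 mul r1: issue@1 deps=(None,None) exec_start@1 write@2
I1 add r2: issue@2 deps=(None,None) exec_start@2 write@4
I2 add r3: issue@3 deps=(None,None) exec_start@3 write@6
I3 mul r2: issue@4 deps=(2,0) exec_start@6 write@9
I4 add r4: issue@5 deps=(0,3) exec_start@9 write@11
I5 mul r1: issue@6 deps=(3,0) exec_start@9 write@10
I6 add r1: issue@7 deps=(2,3) exec_start@9 write@12

Answer: 2 4 6 9 11 10 12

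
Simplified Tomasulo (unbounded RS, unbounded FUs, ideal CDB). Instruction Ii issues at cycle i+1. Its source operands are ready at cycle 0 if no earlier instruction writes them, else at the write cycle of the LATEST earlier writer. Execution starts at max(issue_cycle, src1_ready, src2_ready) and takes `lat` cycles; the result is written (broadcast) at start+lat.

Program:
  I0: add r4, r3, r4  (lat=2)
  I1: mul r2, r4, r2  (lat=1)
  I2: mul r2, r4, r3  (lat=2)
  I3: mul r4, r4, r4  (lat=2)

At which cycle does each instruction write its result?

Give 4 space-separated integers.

Answer: 3 4 5 6

Derivation:
I0 add r4: issue@1 deps=(None,None) exec_start@1 write@3
I1 mul r2: issue@2 deps=(0,None) exec_start@3 write@4
I2 mul r2: issue@3 deps=(0,None) exec_start@3 write@5
I3 mul r4: issue@4 deps=(0,0) exec_start@4 write@6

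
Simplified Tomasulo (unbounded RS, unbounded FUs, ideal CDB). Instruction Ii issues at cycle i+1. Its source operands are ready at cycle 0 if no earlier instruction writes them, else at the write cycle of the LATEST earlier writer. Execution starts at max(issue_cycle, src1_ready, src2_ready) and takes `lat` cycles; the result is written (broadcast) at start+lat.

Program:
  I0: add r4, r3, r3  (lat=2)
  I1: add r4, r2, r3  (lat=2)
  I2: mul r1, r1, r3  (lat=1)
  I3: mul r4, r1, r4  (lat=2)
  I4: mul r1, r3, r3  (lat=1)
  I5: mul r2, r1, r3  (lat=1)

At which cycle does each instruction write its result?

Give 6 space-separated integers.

Answer: 3 4 4 6 6 7

Derivation:
I0 add r4: issue@1 deps=(None,None) exec_start@1 write@3
I1 add r4: issue@2 deps=(None,None) exec_start@2 write@4
I2 mul r1: issue@3 deps=(None,None) exec_start@3 write@4
I3 mul r4: issue@4 deps=(2,1) exec_start@4 write@6
I4 mul r1: issue@5 deps=(None,None) exec_start@5 write@6
I5 mul r2: issue@6 deps=(4,None) exec_start@6 write@7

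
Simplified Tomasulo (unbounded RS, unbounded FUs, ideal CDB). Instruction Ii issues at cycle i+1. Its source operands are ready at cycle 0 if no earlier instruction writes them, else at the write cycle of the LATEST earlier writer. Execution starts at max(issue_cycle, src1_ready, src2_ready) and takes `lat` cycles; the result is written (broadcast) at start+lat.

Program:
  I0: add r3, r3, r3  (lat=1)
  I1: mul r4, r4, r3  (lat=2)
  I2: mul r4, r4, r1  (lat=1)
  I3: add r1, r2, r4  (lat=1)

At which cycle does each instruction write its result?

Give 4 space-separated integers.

Answer: 2 4 5 6

Derivation:
I0 add r3: issue@1 deps=(None,None) exec_start@1 write@2
I1 mul r4: issue@2 deps=(None,0) exec_start@2 write@4
I2 mul r4: issue@3 deps=(1,None) exec_start@4 write@5
I3 add r1: issue@4 deps=(None,2) exec_start@5 write@6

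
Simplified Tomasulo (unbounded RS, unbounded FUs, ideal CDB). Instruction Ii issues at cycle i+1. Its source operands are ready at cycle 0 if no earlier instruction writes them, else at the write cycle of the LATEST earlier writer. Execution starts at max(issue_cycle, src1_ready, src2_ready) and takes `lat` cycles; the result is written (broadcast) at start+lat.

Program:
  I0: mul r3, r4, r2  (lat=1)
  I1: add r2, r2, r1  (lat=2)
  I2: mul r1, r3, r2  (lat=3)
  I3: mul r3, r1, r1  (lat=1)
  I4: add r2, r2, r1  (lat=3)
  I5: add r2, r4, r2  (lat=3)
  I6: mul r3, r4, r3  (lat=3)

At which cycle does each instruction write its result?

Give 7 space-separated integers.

I0 mul r3: issue@1 deps=(None,None) exec_start@1 write@2
I1 add r2: issue@2 deps=(None,None) exec_start@2 write@4
I2 mul r1: issue@3 deps=(0,1) exec_start@4 write@7
I3 mul r3: issue@4 deps=(2,2) exec_start@7 write@8
I4 add r2: issue@5 deps=(1,2) exec_start@7 write@10
I5 add r2: issue@6 deps=(None,4) exec_start@10 write@13
I6 mul r3: issue@7 deps=(None,3) exec_start@8 write@11

Answer: 2 4 7 8 10 13 11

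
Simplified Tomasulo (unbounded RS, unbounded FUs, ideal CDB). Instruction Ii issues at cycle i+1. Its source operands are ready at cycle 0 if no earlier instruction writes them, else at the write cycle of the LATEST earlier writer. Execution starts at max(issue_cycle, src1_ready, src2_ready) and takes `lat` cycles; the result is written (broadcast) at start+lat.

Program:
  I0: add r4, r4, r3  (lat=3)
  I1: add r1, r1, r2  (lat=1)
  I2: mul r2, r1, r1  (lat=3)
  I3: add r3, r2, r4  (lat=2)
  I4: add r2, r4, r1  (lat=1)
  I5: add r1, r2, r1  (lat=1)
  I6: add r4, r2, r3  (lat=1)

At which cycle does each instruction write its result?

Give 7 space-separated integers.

I0 add r4: issue@1 deps=(None,None) exec_start@1 write@4
I1 add r1: issue@2 deps=(None,None) exec_start@2 write@3
I2 mul r2: issue@3 deps=(1,1) exec_start@3 write@6
I3 add r3: issue@4 deps=(2,0) exec_start@6 write@8
I4 add r2: issue@5 deps=(0,1) exec_start@5 write@6
I5 add r1: issue@6 deps=(4,1) exec_start@6 write@7
I6 add r4: issue@7 deps=(4,3) exec_start@8 write@9

Answer: 4 3 6 8 6 7 9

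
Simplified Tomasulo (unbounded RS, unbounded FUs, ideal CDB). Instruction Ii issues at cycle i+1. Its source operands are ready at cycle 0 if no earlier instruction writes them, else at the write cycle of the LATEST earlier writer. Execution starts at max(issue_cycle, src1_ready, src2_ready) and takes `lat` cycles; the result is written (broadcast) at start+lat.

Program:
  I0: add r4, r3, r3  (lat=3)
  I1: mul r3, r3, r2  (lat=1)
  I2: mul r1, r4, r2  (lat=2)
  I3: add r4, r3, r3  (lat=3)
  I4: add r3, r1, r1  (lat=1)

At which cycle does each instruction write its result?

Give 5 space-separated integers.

I0 add r4: issue@1 deps=(None,None) exec_start@1 write@4
I1 mul r3: issue@2 deps=(None,None) exec_start@2 write@3
I2 mul r1: issue@3 deps=(0,None) exec_start@4 write@6
I3 add r4: issue@4 deps=(1,1) exec_start@4 write@7
I4 add r3: issue@5 deps=(2,2) exec_start@6 write@7

Answer: 4 3 6 7 7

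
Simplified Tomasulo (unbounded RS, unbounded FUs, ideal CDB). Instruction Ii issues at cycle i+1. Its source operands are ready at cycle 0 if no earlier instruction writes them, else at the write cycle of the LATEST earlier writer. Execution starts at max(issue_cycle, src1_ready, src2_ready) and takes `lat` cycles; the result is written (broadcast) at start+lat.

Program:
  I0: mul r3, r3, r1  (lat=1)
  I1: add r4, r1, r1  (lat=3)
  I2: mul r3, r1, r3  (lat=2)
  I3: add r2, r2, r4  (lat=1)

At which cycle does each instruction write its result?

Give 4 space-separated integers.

I0 mul r3: issue@1 deps=(None,None) exec_start@1 write@2
I1 add r4: issue@2 deps=(None,None) exec_start@2 write@5
I2 mul r3: issue@3 deps=(None,0) exec_start@3 write@5
I3 add r2: issue@4 deps=(None,1) exec_start@5 write@6

Answer: 2 5 5 6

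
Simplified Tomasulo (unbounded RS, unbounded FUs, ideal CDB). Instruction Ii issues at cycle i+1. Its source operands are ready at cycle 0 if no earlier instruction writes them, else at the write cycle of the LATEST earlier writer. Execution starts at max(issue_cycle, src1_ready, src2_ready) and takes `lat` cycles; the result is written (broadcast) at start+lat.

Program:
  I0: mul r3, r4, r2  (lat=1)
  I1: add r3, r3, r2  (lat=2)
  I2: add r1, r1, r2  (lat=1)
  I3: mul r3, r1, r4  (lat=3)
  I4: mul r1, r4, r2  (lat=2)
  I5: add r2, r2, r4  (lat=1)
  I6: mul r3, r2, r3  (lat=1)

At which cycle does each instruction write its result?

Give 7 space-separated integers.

Answer: 2 4 4 7 7 7 8

Derivation:
I0 mul r3: issue@1 deps=(None,None) exec_start@1 write@2
I1 add r3: issue@2 deps=(0,None) exec_start@2 write@4
I2 add r1: issue@3 deps=(None,None) exec_start@3 write@4
I3 mul r3: issue@4 deps=(2,None) exec_start@4 write@7
I4 mul r1: issue@5 deps=(None,None) exec_start@5 write@7
I5 add r2: issue@6 deps=(None,None) exec_start@6 write@7
I6 mul r3: issue@7 deps=(5,3) exec_start@7 write@8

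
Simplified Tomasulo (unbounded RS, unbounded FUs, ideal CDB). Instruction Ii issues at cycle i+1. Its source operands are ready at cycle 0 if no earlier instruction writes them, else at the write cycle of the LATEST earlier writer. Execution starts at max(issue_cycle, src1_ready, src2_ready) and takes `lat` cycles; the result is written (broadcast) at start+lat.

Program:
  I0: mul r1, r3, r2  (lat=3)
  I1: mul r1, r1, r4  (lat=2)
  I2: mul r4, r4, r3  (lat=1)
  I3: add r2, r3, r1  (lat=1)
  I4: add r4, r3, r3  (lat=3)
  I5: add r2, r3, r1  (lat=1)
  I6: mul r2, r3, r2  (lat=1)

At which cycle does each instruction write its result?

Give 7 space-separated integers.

Answer: 4 6 4 7 8 7 8

Derivation:
I0 mul r1: issue@1 deps=(None,None) exec_start@1 write@4
I1 mul r1: issue@2 deps=(0,None) exec_start@4 write@6
I2 mul r4: issue@3 deps=(None,None) exec_start@3 write@4
I3 add r2: issue@4 deps=(None,1) exec_start@6 write@7
I4 add r4: issue@5 deps=(None,None) exec_start@5 write@8
I5 add r2: issue@6 deps=(None,1) exec_start@6 write@7
I6 mul r2: issue@7 deps=(None,5) exec_start@7 write@8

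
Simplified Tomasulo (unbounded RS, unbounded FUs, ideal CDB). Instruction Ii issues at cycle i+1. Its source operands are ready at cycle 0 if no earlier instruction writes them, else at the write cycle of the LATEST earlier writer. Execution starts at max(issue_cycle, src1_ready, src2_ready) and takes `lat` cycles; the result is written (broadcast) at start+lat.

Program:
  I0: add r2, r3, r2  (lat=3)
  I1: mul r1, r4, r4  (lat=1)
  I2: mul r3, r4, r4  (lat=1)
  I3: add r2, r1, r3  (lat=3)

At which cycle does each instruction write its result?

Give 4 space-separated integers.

I0 add r2: issue@1 deps=(None,None) exec_start@1 write@4
I1 mul r1: issue@2 deps=(None,None) exec_start@2 write@3
I2 mul r3: issue@3 deps=(None,None) exec_start@3 write@4
I3 add r2: issue@4 deps=(1,2) exec_start@4 write@7

Answer: 4 3 4 7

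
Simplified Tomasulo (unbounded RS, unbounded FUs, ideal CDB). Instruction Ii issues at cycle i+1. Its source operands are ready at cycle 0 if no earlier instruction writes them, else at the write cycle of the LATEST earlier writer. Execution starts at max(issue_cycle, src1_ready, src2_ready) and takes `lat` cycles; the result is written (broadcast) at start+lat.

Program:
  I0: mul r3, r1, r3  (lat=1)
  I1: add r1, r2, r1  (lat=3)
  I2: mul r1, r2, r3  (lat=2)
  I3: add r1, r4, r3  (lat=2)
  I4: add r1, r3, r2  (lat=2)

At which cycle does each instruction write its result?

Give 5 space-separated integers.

Answer: 2 5 5 6 7

Derivation:
I0 mul r3: issue@1 deps=(None,None) exec_start@1 write@2
I1 add r1: issue@2 deps=(None,None) exec_start@2 write@5
I2 mul r1: issue@3 deps=(None,0) exec_start@3 write@5
I3 add r1: issue@4 deps=(None,0) exec_start@4 write@6
I4 add r1: issue@5 deps=(0,None) exec_start@5 write@7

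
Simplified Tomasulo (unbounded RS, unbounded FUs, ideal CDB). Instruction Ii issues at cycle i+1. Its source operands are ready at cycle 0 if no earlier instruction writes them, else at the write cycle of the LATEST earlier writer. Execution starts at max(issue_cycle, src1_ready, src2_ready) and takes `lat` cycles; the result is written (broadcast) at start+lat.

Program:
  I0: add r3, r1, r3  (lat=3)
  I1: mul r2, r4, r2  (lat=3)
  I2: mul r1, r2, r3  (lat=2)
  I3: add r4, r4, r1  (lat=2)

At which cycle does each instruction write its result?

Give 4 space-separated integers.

I0 add r3: issue@1 deps=(None,None) exec_start@1 write@4
I1 mul r2: issue@2 deps=(None,None) exec_start@2 write@5
I2 mul r1: issue@3 deps=(1,0) exec_start@5 write@7
I3 add r4: issue@4 deps=(None,2) exec_start@7 write@9

Answer: 4 5 7 9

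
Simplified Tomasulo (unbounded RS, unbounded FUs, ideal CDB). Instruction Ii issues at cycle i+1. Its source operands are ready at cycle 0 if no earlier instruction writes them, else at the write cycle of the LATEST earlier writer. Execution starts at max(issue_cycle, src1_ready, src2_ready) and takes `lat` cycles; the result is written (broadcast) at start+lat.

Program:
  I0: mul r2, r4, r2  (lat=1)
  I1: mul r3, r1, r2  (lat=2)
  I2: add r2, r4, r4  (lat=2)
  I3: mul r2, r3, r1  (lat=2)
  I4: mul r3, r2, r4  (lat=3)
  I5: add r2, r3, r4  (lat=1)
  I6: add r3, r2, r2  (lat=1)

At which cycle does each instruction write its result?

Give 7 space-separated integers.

Answer: 2 4 5 6 9 10 11

Derivation:
I0 mul r2: issue@1 deps=(None,None) exec_start@1 write@2
I1 mul r3: issue@2 deps=(None,0) exec_start@2 write@4
I2 add r2: issue@3 deps=(None,None) exec_start@3 write@5
I3 mul r2: issue@4 deps=(1,None) exec_start@4 write@6
I4 mul r3: issue@5 deps=(3,None) exec_start@6 write@9
I5 add r2: issue@6 deps=(4,None) exec_start@9 write@10
I6 add r3: issue@7 deps=(5,5) exec_start@10 write@11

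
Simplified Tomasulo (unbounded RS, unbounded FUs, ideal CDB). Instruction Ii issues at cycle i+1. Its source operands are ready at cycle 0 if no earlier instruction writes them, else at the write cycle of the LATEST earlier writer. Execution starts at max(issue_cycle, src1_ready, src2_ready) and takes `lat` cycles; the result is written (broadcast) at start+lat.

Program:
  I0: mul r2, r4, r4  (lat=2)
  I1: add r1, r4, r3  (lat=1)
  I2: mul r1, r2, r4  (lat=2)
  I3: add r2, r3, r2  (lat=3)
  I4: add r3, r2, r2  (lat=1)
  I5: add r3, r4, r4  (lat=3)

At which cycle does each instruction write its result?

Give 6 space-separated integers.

I0 mul r2: issue@1 deps=(None,None) exec_start@1 write@3
I1 add r1: issue@2 deps=(None,None) exec_start@2 write@3
I2 mul r1: issue@3 deps=(0,None) exec_start@3 write@5
I3 add r2: issue@4 deps=(None,0) exec_start@4 write@7
I4 add r3: issue@5 deps=(3,3) exec_start@7 write@8
I5 add r3: issue@6 deps=(None,None) exec_start@6 write@9

Answer: 3 3 5 7 8 9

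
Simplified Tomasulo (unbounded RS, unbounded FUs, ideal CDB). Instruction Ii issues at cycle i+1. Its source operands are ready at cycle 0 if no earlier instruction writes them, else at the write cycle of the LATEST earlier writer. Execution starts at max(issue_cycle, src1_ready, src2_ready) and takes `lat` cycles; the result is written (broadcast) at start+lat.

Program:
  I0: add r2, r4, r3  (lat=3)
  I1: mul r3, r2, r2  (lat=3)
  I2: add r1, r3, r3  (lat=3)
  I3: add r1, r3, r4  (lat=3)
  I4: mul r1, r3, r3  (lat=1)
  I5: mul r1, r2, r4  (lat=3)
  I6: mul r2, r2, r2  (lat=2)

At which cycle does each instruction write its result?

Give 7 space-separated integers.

Answer: 4 7 10 10 8 9 9

Derivation:
I0 add r2: issue@1 deps=(None,None) exec_start@1 write@4
I1 mul r3: issue@2 deps=(0,0) exec_start@4 write@7
I2 add r1: issue@3 deps=(1,1) exec_start@7 write@10
I3 add r1: issue@4 deps=(1,None) exec_start@7 write@10
I4 mul r1: issue@5 deps=(1,1) exec_start@7 write@8
I5 mul r1: issue@6 deps=(0,None) exec_start@6 write@9
I6 mul r2: issue@7 deps=(0,0) exec_start@7 write@9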